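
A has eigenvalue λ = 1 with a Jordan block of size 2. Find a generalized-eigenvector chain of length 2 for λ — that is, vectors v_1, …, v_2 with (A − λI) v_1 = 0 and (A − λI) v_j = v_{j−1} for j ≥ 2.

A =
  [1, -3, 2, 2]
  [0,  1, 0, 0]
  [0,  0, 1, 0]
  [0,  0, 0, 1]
A Jordan chain for λ = 1 of length 2:
v_1 = (-3, 0, 0, 0)ᵀ
v_2 = (0, 1, 0, 0)ᵀ

Let N = A − (1)·I. We want v_2 with N^2 v_2 = 0 but N^1 v_2 ≠ 0; then v_{j-1} := N · v_j for j = 2, …, 2.

Pick v_2 = (0, 1, 0, 0)ᵀ.
Then v_1 = N · v_2 = (-3, 0, 0, 0)ᵀ.

Sanity check: (A − (1)·I) v_1 = (0, 0, 0, 0)ᵀ = 0. ✓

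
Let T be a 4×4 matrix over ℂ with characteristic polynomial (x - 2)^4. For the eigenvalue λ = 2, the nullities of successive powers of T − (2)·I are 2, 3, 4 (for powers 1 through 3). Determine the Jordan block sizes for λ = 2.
Block sizes for λ = 2: [3, 1]

From the dimensions of kernels of powers, the number of Jordan blocks of size at least j is d_j − d_{j−1} where d_j = dim ker(N^j) (with d_0 = 0). Computing the differences gives [2, 1, 1].
The number of blocks of size exactly k is (#blocks of size ≥ k) − (#blocks of size ≥ k + 1), so the partition is: 1 block(s) of size 1, 1 block(s) of size 3.
In nonincreasing order the block sizes are [3, 1].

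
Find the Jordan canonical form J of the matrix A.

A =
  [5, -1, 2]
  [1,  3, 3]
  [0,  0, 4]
J_3(4)

The characteristic polynomial is
  det(x·I − A) = x^3 - 12*x^2 + 48*x - 64 = (x - 4)^3

Eigenvalues and multiplicities (the geometric multiplicity of λ is n − rank(A − λI), which equals the number of Jordan blocks for λ):
  λ = 4: algebraic multiplicity = 3, geometric multiplicity = 1

Determining the block sizes for each eigenvalue:
  λ = 4: one block (gm = 1), so the single block has size am = 3 → block sizes [3]

Assembling the blocks gives a Jordan form
J =
  [4, 1, 0]
  [0, 4, 1]
  [0, 0, 4]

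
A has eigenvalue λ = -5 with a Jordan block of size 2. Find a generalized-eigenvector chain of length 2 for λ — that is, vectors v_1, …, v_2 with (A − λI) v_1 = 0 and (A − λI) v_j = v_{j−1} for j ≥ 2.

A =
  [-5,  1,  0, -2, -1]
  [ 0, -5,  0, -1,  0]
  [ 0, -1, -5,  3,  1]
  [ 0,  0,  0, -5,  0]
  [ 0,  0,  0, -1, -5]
A Jordan chain for λ = -5 of length 2:
v_1 = (1, 0, -1, 0, 0)ᵀ
v_2 = (0, 1, 0, 0, 0)ᵀ

Let N = A − (-5)·I. We want v_2 with N^2 v_2 = 0 but N^1 v_2 ≠ 0; then v_{j-1} := N · v_j for j = 2, …, 2.

Pick v_2 = (0, 1, 0, 0, 0)ᵀ.
Then v_1 = N · v_2 = (1, 0, -1, 0, 0)ᵀ.

Sanity check: (A − (-5)·I) v_1 = (0, 0, 0, 0, 0)ᵀ = 0. ✓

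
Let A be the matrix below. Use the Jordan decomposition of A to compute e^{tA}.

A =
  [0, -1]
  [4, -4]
e^{tA} =
  [2*t*exp(-2*t) + exp(-2*t), -t*exp(-2*t)]
  [4*t*exp(-2*t), -2*t*exp(-2*t) + exp(-2*t)]

Strategy: write A = P · J · P⁻¹ where J is a Jordan canonical form, so e^{tA} = P · e^{tJ} · P⁻¹, and e^{tJ} can be computed block-by-block.

A has Jordan form
J =
  [-2,  1]
  [ 0, -2]
(up to reordering of blocks).

Per-block formulas:
  For a 2×2 Jordan block J_2(-2): exp(t · J_2(-2)) = e^(-2t)·(I + t·N), where N is the 2×2 nilpotent shift.

After assembling e^{tJ} and conjugating by P, we get:

e^{tA} =
  [2*t*exp(-2*t) + exp(-2*t), -t*exp(-2*t)]
  [4*t*exp(-2*t), -2*t*exp(-2*t) + exp(-2*t)]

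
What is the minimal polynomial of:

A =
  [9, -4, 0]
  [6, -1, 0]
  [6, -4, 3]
x^2 - 8*x + 15

The characteristic polynomial is χ_A(x) = (x - 5)*(x - 3)^2, so the eigenvalues are known. The minimal polynomial is
  m_A(x) = Π_λ (x − λ)^{k_λ}
where k_λ is the size of the *largest* Jordan block for λ (equivalently, the smallest k with (A − λI)^k v = 0 for every generalised eigenvector v of λ).

  λ = 3: largest Jordan block has size 1, contributing (x − 3)
  λ = 5: largest Jordan block has size 1, contributing (x − 5)

So m_A(x) = (x - 5)*(x - 3) = x^2 - 8*x + 15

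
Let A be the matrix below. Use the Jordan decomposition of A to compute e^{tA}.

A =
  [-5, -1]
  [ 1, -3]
e^{tA} =
  [-t*exp(-4*t) + exp(-4*t), -t*exp(-4*t)]
  [t*exp(-4*t), t*exp(-4*t) + exp(-4*t)]

Strategy: write A = P · J · P⁻¹ where J is a Jordan canonical form, so e^{tA} = P · e^{tJ} · P⁻¹, and e^{tJ} can be computed block-by-block.

A has Jordan form
J =
  [-4,  1]
  [ 0, -4]
(up to reordering of blocks).

Per-block formulas:
  For a 2×2 Jordan block J_2(-4): exp(t · J_2(-4)) = e^(-4t)·(I + t·N), where N is the 2×2 nilpotent shift.

After assembling e^{tJ} and conjugating by P, we get:

e^{tA} =
  [-t*exp(-4*t) + exp(-4*t), -t*exp(-4*t)]
  [t*exp(-4*t), t*exp(-4*t) + exp(-4*t)]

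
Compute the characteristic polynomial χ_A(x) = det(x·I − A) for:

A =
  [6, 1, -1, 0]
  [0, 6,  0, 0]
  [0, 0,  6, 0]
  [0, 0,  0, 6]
x^4 - 24*x^3 + 216*x^2 - 864*x + 1296

Expanding det(x·I − A) (e.g. by cofactor expansion or by noting that A is similar to its Jordan form J, which has the same characteristic polynomial as A) gives
  χ_A(x) = x^4 - 24*x^3 + 216*x^2 - 864*x + 1296
which factors as (x - 6)^4. The eigenvalues (with algebraic multiplicities) are λ = 6 with multiplicity 4.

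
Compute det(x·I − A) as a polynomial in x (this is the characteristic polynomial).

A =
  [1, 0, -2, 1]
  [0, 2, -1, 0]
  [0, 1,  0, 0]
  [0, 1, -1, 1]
x^4 - 4*x^3 + 6*x^2 - 4*x + 1

Expanding det(x·I − A) (e.g. by cofactor expansion or by noting that A is similar to its Jordan form J, which has the same characteristic polynomial as A) gives
  χ_A(x) = x^4 - 4*x^3 + 6*x^2 - 4*x + 1
which factors as (x - 1)^4. The eigenvalues (with algebraic multiplicities) are λ = 1 with multiplicity 4.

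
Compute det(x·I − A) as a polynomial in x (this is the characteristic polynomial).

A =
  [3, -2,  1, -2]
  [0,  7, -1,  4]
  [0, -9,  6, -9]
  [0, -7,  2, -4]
x^4 - 12*x^3 + 54*x^2 - 108*x + 81

Expanding det(x·I − A) (e.g. by cofactor expansion or by noting that A is similar to its Jordan form J, which has the same characteristic polynomial as A) gives
  χ_A(x) = x^4 - 12*x^3 + 54*x^2 - 108*x + 81
which factors as (x - 3)^4. The eigenvalues (with algebraic multiplicities) are λ = 3 with multiplicity 4.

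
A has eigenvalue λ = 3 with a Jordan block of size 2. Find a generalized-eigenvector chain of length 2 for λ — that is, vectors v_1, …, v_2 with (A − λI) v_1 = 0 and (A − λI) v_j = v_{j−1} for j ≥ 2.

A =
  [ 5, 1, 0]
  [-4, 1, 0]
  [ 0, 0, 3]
A Jordan chain for λ = 3 of length 2:
v_1 = (2, -4, 0)ᵀ
v_2 = (1, 0, 0)ᵀ

Let N = A − (3)·I. We want v_2 with N^2 v_2 = 0 but N^1 v_2 ≠ 0; then v_{j-1} := N · v_j for j = 2, …, 2.

Pick v_2 = (1, 0, 0)ᵀ.
Then v_1 = N · v_2 = (2, -4, 0)ᵀ.

Sanity check: (A − (3)·I) v_1 = (0, 0, 0)ᵀ = 0. ✓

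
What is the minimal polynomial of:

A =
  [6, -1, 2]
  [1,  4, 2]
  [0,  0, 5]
x^2 - 10*x + 25

The characteristic polynomial is χ_A(x) = (x - 5)^3, so the eigenvalues are known. The minimal polynomial is
  m_A(x) = Π_λ (x − λ)^{k_λ}
where k_λ is the size of the *largest* Jordan block for λ (equivalently, the smallest k with (A − λI)^k v = 0 for every generalised eigenvector v of λ).

  λ = 5: largest Jordan block has size 2, contributing (x − 5)^2

So m_A(x) = (x - 5)^2 = x^2 - 10*x + 25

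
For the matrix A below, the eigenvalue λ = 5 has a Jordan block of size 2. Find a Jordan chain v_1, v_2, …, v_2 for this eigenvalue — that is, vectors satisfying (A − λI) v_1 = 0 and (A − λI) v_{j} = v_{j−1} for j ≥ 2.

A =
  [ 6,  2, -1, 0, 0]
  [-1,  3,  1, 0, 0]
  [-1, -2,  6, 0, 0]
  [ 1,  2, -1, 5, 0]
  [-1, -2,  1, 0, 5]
A Jordan chain for λ = 5 of length 2:
v_1 = (1, -1, -1, 1, -1)ᵀ
v_2 = (1, 0, 0, 0, 0)ᵀ

Let N = A − (5)·I. We want v_2 with N^2 v_2 = 0 but N^1 v_2 ≠ 0; then v_{j-1} := N · v_j for j = 2, …, 2.

Pick v_2 = (1, 0, 0, 0, 0)ᵀ.
Then v_1 = N · v_2 = (1, -1, -1, 1, -1)ᵀ.

Sanity check: (A − (5)·I) v_1 = (0, 0, 0, 0, 0)ᵀ = 0. ✓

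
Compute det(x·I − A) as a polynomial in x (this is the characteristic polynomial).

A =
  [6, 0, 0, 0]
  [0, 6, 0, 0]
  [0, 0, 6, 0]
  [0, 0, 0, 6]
x^4 - 24*x^3 + 216*x^2 - 864*x + 1296

Expanding det(x·I − A) (e.g. by cofactor expansion or by noting that A is similar to its Jordan form J, which has the same characteristic polynomial as A) gives
  χ_A(x) = x^4 - 24*x^3 + 216*x^2 - 864*x + 1296
which factors as (x - 6)^4. The eigenvalues (with algebraic multiplicities) are λ = 6 with multiplicity 4.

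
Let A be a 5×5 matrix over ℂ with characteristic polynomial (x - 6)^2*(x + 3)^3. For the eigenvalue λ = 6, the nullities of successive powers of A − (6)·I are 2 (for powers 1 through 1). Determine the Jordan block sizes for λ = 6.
Block sizes for λ = 6: [1, 1]

From the dimensions of kernels of powers, the number of Jordan blocks of size at least j is d_j − d_{j−1} where d_j = dim ker(N^j) (with d_0 = 0). Computing the differences gives [2].
The number of blocks of size exactly k is (#blocks of size ≥ k) − (#blocks of size ≥ k + 1), so the partition is: 2 block(s) of size 1.
In nonincreasing order the block sizes are [1, 1].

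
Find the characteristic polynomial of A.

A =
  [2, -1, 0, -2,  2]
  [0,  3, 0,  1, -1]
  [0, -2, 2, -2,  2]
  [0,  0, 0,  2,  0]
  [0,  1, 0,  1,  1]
x^5 - 10*x^4 + 40*x^3 - 80*x^2 + 80*x - 32

Expanding det(x·I − A) (e.g. by cofactor expansion or by noting that A is similar to its Jordan form J, which has the same characteristic polynomial as A) gives
  χ_A(x) = x^5 - 10*x^4 + 40*x^3 - 80*x^2 + 80*x - 32
which factors as (x - 2)^5. The eigenvalues (with algebraic multiplicities) are λ = 2 with multiplicity 5.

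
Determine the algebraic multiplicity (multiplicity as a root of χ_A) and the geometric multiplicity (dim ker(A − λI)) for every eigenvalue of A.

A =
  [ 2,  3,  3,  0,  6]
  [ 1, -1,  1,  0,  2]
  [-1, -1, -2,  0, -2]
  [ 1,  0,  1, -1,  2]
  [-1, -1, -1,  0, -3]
λ = -1: alg = 5, geom = 3

Step 1 — factor the characteristic polynomial to read off the algebraic multiplicities:
  χ_A(x) = (x + 1)^5

Step 2 — compute geometric multiplicities via the rank-nullity identity g(λ) = n − rank(A − λI):
  rank(A − (-1)·I) = 2, so dim ker(A − (-1)·I) = n − 2 = 3

Summary:
  λ = -1: algebraic multiplicity = 5, geometric multiplicity = 3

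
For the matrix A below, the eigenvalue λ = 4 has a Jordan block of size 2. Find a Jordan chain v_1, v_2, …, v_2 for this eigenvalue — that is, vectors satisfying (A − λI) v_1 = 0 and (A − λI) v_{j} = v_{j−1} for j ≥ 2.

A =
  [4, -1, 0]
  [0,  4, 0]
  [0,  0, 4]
A Jordan chain for λ = 4 of length 2:
v_1 = (-1, 0, 0)ᵀ
v_2 = (0, 1, 0)ᵀ

Let N = A − (4)·I. We want v_2 with N^2 v_2 = 0 but N^1 v_2 ≠ 0; then v_{j-1} := N · v_j for j = 2, …, 2.

Pick v_2 = (0, 1, 0)ᵀ.
Then v_1 = N · v_2 = (-1, 0, 0)ᵀ.

Sanity check: (A − (4)·I) v_1 = (0, 0, 0)ᵀ = 0. ✓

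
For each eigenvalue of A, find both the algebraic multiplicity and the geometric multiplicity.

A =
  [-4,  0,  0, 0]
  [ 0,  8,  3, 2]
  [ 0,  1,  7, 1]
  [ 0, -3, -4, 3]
λ = -4: alg = 1, geom = 1; λ = 6: alg = 3, geom = 1

Step 1 — factor the characteristic polynomial to read off the algebraic multiplicities:
  χ_A(x) = (x - 6)^3*(x + 4)

Step 2 — compute geometric multiplicities via the rank-nullity identity g(λ) = n − rank(A − λI):
  rank(A − (-4)·I) = 3, so dim ker(A − (-4)·I) = n − 3 = 1
  rank(A − (6)·I) = 3, so dim ker(A − (6)·I) = n − 3 = 1

Summary:
  λ = -4: algebraic multiplicity = 1, geometric multiplicity = 1
  λ = 6: algebraic multiplicity = 3, geometric multiplicity = 1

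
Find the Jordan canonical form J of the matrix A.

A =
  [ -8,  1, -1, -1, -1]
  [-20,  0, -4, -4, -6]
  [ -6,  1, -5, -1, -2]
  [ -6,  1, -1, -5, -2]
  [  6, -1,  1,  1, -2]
J_3(-4) ⊕ J_1(-4) ⊕ J_1(-4)

The characteristic polynomial is
  det(x·I − A) = x^5 + 20*x^4 + 160*x^3 + 640*x^2 + 1280*x + 1024 = (x + 4)^5

Eigenvalues and multiplicities (the geometric multiplicity of λ is n − rank(A − λI), which equals the number of Jordan blocks for λ):
  λ = -4: algebraic multiplicity = 5, geometric multiplicity = 3

Determining the block sizes for each eigenvalue:
  λ = -4: with am = 5 and gm = 3, the partition is not yet determined (e.g. several partitions of 5 into 3 parts exist). Let N = A − (-4)·I. Computing rank(N^1) = 2, rank(N^2) = 1, rank(N^3) = 0; the number of blocks of size ≥ j is rank(N^{j−1}) − rank(N^j), giving [3, 1, 1]. So we have 1 block(s) of size 3, 2 block(s) of size 1 → block sizes [3, 1, 1]

Assembling the blocks gives a Jordan form
J =
  [-4,  1,  0,  0,  0]
  [ 0, -4,  1,  0,  0]
  [ 0,  0, -4,  0,  0]
  [ 0,  0,  0, -4,  0]
  [ 0,  0,  0,  0, -4]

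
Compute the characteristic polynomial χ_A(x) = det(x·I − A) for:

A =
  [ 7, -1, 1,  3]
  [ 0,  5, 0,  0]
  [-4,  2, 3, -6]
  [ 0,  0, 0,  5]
x^4 - 20*x^3 + 150*x^2 - 500*x + 625

Expanding det(x·I − A) (e.g. by cofactor expansion or by noting that A is similar to its Jordan form J, which has the same characteristic polynomial as A) gives
  χ_A(x) = x^4 - 20*x^3 + 150*x^2 - 500*x + 625
which factors as (x - 5)^4. The eigenvalues (with algebraic multiplicities) are λ = 5 with multiplicity 4.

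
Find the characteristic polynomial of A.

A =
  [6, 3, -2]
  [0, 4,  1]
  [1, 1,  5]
x^3 - 15*x^2 + 75*x - 125

Expanding det(x·I − A) (e.g. by cofactor expansion or by noting that A is similar to its Jordan form J, which has the same characteristic polynomial as A) gives
  χ_A(x) = x^3 - 15*x^2 + 75*x - 125
which factors as (x - 5)^3. The eigenvalues (with algebraic multiplicities) are λ = 5 with multiplicity 3.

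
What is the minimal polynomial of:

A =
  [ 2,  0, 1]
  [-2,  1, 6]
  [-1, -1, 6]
x^3 - 9*x^2 + 27*x - 27

The characteristic polynomial is χ_A(x) = (x - 3)^3, so the eigenvalues are known. The minimal polynomial is
  m_A(x) = Π_λ (x − λ)^{k_λ}
where k_λ is the size of the *largest* Jordan block for λ (equivalently, the smallest k with (A − λI)^k v = 0 for every generalised eigenvector v of λ).

  λ = 3: largest Jordan block has size 3, contributing (x − 3)^3

So m_A(x) = (x - 3)^3 = x^3 - 9*x^2 + 27*x - 27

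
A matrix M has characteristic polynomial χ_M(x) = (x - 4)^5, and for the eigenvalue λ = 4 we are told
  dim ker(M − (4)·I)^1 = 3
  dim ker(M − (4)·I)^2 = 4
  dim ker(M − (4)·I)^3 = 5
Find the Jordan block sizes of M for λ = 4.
Block sizes for λ = 4: [3, 1, 1]

From the dimensions of kernels of powers, the number of Jordan blocks of size at least j is d_j − d_{j−1} where d_j = dim ker(N^j) (with d_0 = 0). Computing the differences gives [3, 1, 1].
The number of blocks of size exactly k is (#blocks of size ≥ k) − (#blocks of size ≥ k + 1), so the partition is: 2 block(s) of size 1, 1 block(s) of size 3.
In nonincreasing order the block sizes are [3, 1, 1].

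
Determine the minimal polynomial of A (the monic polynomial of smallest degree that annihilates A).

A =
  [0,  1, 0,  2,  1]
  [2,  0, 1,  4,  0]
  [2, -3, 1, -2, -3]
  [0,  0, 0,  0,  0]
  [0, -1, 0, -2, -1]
x^3

The characteristic polynomial is χ_A(x) = x^5, so the eigenvalues are known. The minimal polynomial is
  m_A(x) = Π_λ (x − λ)^{k_λ}
where k_λ is the size of the *largest* Jordan block for λ (equivalently, the smallest k with (A − λI)^k v = 0 for every generalised eigenvector v of λ).

  λ = 0: largest Jordan block has size 3, contributing (x − 0)^3

So m_A(x) = x^3 = x^3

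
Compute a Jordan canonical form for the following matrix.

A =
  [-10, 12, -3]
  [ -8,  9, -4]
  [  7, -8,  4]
J_2(-1) ⊕ J_1(5)

The characteristic polynomial is
  det(x·I − A) = x^3 - 3*x^2 - 9*x - 5 = (x - 5)*(x + 1)^2

Eigenvalues and multiplicities (the geometric multiplicity of λ is n − rank(A − λI), which equals the number of Jordan blocks for λ):
  λ = -1: algebraic multiplicity = 2, geometric multiplicity = 1
  λ = 5: algebraic multiplicity = 1, geometric multiplicity = 1

Determining the block sizes for each eigenvalue:
  λ = -1: one block (gm = 1), so the single block has size am = 2 → block sizes [2]
  λ = 5: one block (gm = 1), so the single block has size am = 1 → block sizes [1]

Assembling the blocks gives a Jordan form
J =
  [-1,  1, 0]
  [ 0, -1, 0]
  [ 0,  0, 5]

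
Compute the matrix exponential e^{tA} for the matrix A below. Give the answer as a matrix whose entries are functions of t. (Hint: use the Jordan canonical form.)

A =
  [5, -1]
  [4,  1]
e^{tA} =
  [2*t*exp(3*t) + exp(3*t), -t*exp(3*t)]
  [4*t*exp(3*t), -2*t*exp(3*t) + exp(3*t)]

Strategy: write A = P · J · P⁻¹ where J is a Jordan canonical form, so e^{tA} = P · e^{tJ} · P⁻¹, and e^{tJ} can be computed block-by-block.

A has Jordan form
J =
  [3, 1]
  [0, 3]
(up to reordering of blocks).

Per-block formulas:
  For a 2×2 Jordan block J_2(3): exp(t · J_2(3)) = e^(3t)·(I + t·N), where N is the 2×2 nilpotent shift.

After assembling e^{tJ} and conjugating by P, we get:

e^{tA} =
  [2*t*exp(3*t) + exp(3*t), -t*exp(3*t)]
  [4*t*exp(3*t), -2*t*exp(3*t) + exp(3*t)]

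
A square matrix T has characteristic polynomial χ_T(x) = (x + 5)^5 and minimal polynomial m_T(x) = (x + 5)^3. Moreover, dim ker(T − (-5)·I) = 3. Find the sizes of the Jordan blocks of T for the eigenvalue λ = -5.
Block sizes for λ = -5: [3, 1, 1]

Step 1 — from the characteristic polynomial, algebraic multiplicity of λ = -5 is 5. From dim ker(T − (-5)·I) = 3, there are exactly 3 Jordan blocks for λ = -5.
Step 2 — from the minimal polynomial, the factor (x + 5)^3 tells us the largest block for λ = -5 has size 3.
Step 3 — with total size 5, 3 blocks, and largest block 3, the block sizes (in nonincreasing order) are [3, 1, 1].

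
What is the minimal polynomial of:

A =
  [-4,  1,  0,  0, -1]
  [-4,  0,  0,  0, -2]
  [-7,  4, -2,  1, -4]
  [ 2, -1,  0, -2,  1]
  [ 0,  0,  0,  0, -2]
x^2 + 4*x + 4

The characteristic polynomial is χ_A(x) = (x + 2)^5, so the eigenvalues are known. The minimal polynomial is
  m_A(x) = Π_λ (x − λ)^{k_λ}
where k_λ is the size of the *largest* Jordan block for λ (equivalently, the smallest k with (A − λI)^k v = 0 for every generalised eigenvector v of λ).

  λ = -2: largest Jordan block has size 2, contributing (x + 2)^2

So m_A(x) = (x + 2)^2 = x^2 + 4*x + 4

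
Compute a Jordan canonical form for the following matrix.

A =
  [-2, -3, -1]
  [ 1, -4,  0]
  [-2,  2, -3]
J_3(-3)

The characteristic polynomial is
  det(x·I − A) = x^3 + 9*x^2 + 27*x + 27 = (x + 3)^3

Eigenvalues and multiplicities (the geometric multiplicity of λ is n − rank(A − λI), which equals the number of Jordan blocks for λ):
  λ = -3: algebraic multiplicity = 3, geometric multiplicity = 1

Determining the block sizes for each eigenvalue:
  λ = -3: one block (gm = 1), so the single block has size am = 3 → block sizes [3]

Assembling the blocks gives a Jordan form
J =
  [-3,  1,  0]
  [ 0, -3,  1]
  [ 0,  0, -3]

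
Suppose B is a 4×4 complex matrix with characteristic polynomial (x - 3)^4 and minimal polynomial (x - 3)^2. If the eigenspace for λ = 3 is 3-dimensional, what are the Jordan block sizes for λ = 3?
Block sizes for λ = 3: [2, 1, 1]

Step 1 — from the characteristic polynomial, algebraic multiplicity of λ = 3 is 4. From dim ker(B − (3)·I) = 3, there are exactly 3 Jordan blocks for λ = 3.
Step 2 — from the minimal polynomial, the factor (x − 3)^2 tells us the largest block for λ = 3 has size 2.
Step 3 — with total size 4, 3 blocks, and largest block 2, the block sizes (in nonincreasing order) are [2, 1, 1].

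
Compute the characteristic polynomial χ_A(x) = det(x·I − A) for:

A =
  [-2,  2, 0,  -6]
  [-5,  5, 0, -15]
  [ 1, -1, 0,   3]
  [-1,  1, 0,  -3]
x^4

Expanding det(x·I − A) (e.g. by cofactor expansion or by noting that A is similar to its Jordan form J, which has the same characteristic polynomial as A) gives
  χ_A(x) = x^4
which factors as x^4. The eigenvalues (with algebraic multiplicities) are λ = 0 with multiplicity 4.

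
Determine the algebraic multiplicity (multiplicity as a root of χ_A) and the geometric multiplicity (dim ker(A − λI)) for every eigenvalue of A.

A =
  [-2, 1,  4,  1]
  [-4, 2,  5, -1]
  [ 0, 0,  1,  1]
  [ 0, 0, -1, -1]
λ = 0: alg = 4, geom = 2

Step 1 — factor the characteristic polynomial to read off the algebraic multiplicities:
  χ_A(x) = x^4

Step 2 — compute geometric multiplicities via the rank-nullity identity g(λ) = n − rank(A − λI):
  rank(A − (0)·I) = 2, so dim ker(A − (0)·I) = n − 2 = 2

Summary:
  λ = 0: algebraic multiplicity = 4, geometric multiplicity = 2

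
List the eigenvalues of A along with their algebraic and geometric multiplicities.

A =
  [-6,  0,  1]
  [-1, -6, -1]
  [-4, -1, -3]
λ = -5: alg = 3, geom = 1

Step 1 — factor the characteristic polynomial to read off the algebraic multiplicities:
  χ_A(x) = (x + 5)^3

Step 2 — compute geometric multiplicities via the rank-nullity identity g(λ) = n − rank(A − λI):
  rank(A − (-5)·I) = 2, so dim ker(A − (-5)·I) = n − 2 = 1

Summary:
  λ = -5: algebraic multiplicity = 3, geometric multiplicity = 1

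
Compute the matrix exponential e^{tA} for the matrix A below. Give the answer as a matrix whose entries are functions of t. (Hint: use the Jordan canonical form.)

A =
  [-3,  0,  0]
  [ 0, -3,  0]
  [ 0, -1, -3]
e^{tA} =
  [exp(-3*t), 0, 0]
  [0, exp(-3*t), 0]
  [0, -t*exp(-3*t), exp(-3*t)]

Strategy: write A = P · J · P⁻¹ where J is a Jordan canonical form, so e^{tA} = P · e^{tJ} · P⁻¹, and e^{tJ} can be computed block-by-block.

A has Jordan form
J =
  [-3,  1,  0]
  [ 0, -3,  0]
  [ 0,  0, -3]
(up to reordering of blocks).

Per-block formulas:
  For a 2×2 Jordan block J_2(-3): exp(t · J_2(-3)) = e^(-3t)·(I + t·N), where N is the 2×2 nilpotent shift.
  For a 1×1 block at λ = -3: exp(t · [-3]) = [e^(-3t)].

After assembling e^{tJ} and conjugating by P, we get:

e^{tA} =
  [exp(-3*t), 0, 0]
  [0, exp(-3*t), 0]
  [0, -t*exp(-3*t), exp(-3*t)]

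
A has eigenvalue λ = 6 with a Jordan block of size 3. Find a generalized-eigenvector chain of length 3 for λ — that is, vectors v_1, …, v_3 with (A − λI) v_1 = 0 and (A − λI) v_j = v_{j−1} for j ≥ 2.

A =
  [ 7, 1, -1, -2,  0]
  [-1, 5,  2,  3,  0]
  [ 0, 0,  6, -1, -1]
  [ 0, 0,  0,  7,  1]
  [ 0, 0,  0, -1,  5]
A Jordan chain for λ = 6 of length 3:
v_1 = (1, -1, 0, 0, 0)ᵀ
v_2 = (-1, 2, 0, 0, 0)ᵀ
v_3 = (0, 0, 1, 0, 0)ᵀ

Let N = A − (6)·I. We want v_3 with N^3 v_3 = 0 but N^2 v_3 ≠ 0; then v_{j-1} := N · v_j for j = 3, …, 2.

Pick v_3 = (0, 0, 1, 0, 0)ᵀ.
Then v_2 = N · v_3 = (-1, 2, 0, 0, 0)ᵀ.
Then v_1 = N · v_2 = (1, -1, 0, 0, 0)ᵀ.

Sanity check: (A − (6)·I) v_1 = (0, 0, 0, 0, 0)ᵀ = 0. ✓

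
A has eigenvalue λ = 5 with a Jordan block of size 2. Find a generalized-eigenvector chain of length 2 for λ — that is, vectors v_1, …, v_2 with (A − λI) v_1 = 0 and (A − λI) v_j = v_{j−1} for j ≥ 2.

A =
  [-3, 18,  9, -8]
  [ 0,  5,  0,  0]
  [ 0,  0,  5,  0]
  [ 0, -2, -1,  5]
A Jordan chain for λ = 5 of length 2:
v_1 = (2, 0, 0, -2)ᵀ
v_2 = (2, 1, 0, 0)ᵀ

Let N = A − (5)·I. We want v_2 with N^2 v_2 = 0 but N^1 v_2 ≠ 0; then v_{j-1} := N · v_j for j = 2, …, 2.

Pick v_2 = (2, 1, 0, 0)ᵀ.
Then v_1 = N · v_2 = (2, 0, 0, -2)ᵀ.

Sanity check: (A − (5)·I) v_1 = (0, 0, 0, 0)ᵀ = 0. ✓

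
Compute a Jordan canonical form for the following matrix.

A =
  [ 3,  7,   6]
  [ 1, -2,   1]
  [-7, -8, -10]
J_3(-3)

The characteristic polynomial is
  det(x·I − A) = x^3 + 9*x^2 + 27*x + 27 = (x + 3)^3

Eigenvalues and multiplicities (the geometric multiplicity of λ is n − rank(A − λI), which equals the number of Jordan blocks for λ):
  λ = -3: algebraic multiplicity = 3, geometric multiplicity = 1

Determining the block sizes for each eigenvalue:
  λ = -3: one block (gm = 1), so the single block has size am = 3 → block sizes [3]

Assembling the blocks gives a Jordan form
J =
  [-3,  1,  0]
  [ 0, -3,  1]
  [ 0,  0, -3]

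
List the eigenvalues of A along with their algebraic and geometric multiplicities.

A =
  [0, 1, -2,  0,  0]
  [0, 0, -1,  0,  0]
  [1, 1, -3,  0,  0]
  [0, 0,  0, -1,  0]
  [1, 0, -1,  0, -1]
λ = -1: alg = 5, geom = 3

Step 1 — factor the characteristic polynomial to read off the algebraic multiplicities:
  χ_A(x) = (x + 1)^5

Step 2 — compute geometric multiplicities via the rank-nullity identity g(λ) = n − rank(A − λI):
  rank(A − (-1)·I) = 2, so dim ker(A − (-1)·I) = n − 2 = 3

Summary:
  λ = -1: algebraic multiplicity = 5, geometric multiplicity = 3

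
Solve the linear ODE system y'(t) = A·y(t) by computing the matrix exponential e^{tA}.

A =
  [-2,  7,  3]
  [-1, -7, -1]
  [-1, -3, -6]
e^{tA} =
  [-t^2*exp(-5*t)/2 + 3*t*exp(-5*t) + exp(-5*t), -t^2*exp(-5*t) + 7*t*exp(-5*t), -t^2*exp(-5*t)/2 + 3*t*exp(-5*t)]
  [-t*exp(-5*t), -2*t*exp(-5*t) + exp(-5*t), -t*exp(-5*t)]
  [t^2*exp(-5*t)/2 - t*exp(-5*t), t^2*exp(-5*t) - 3*t*exp(-5*t), t^2*exp(-5*t)/2 - t*exp(-5*t) + exp(-5*t)]

Strategy: write A = P · J · P⁻¹ where J is a Jordan canonical form, so e^{tA} = P · e^{tJ} · P⁻¹, and e^{tJ} can be computed block-by-block.

A has Jordan form
J =
  [-5,  1,  0]
  [ 0, -5,  1]
  [ 0,  0, -5]
(up to reordering of blocks).

Per-block formulas:
  For a 3×3 Jordan block J_3(-5): exp(t · J_3(-5)) = e^(-5t)·(I + t·N + (t^2/2)·N^2), where N is the 3×3 nilpotent shift.

After assembling e^{tJ} and conjugating by P, we get:

e^{tA} =
  [-t^2*exp(-5*t)/2 + 3*t*exp(-5*t) + exp(-5*t), -t^2*exp(-5*t) + 7*t*exp(-5*t), -t^2*exp(-5*t)/2 + 3*t*exp(-5*t)]
  [-t*exp(-5*t), -2*t*exp(-5*t) + exp(-5*t), -t*exp(-5*t)]
  [t^2*exp(-5*t)/2 - t*exp(-5*t), t^2*exp(-5*t) - 3*t*exp(-5*t), t^2*exp(-5*t)/2 - t*exp(-5*t) + exp(-5*t)]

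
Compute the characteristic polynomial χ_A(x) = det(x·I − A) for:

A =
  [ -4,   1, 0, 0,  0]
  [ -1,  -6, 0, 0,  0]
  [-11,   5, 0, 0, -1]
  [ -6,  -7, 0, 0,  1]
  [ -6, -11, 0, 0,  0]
x^5 + 10*x^4 + 25*x^3

Expanding det(x·I − A) (e.g. by cofactor expansion or by noting that A is similar to its Jordan form J, which has the same characteristic polynomial as A) gives
  χ_A(x) = x^5 + 10*x^4 + 25*x^3
which factors as x^3*(x + 5)^2. The eigenvalues (with algebraic multiplicities) are λ = -5 with multiplicity 2, λ = 0 with multiplicity 3.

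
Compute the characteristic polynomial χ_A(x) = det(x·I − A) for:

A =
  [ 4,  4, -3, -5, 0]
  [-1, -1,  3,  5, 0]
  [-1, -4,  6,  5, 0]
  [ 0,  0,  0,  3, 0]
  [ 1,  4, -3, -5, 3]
x^5 - 15*x^4 + 90*x^3 - 270*x^2 + 405*x - 243

Expanding det(x·I − A) (e.g. by cofactor expansion or by noting that A is similar to its Jordan form J, which has the same characteristic polynomial as A) gives
  χ_A(x) = x^5 - 15*x^4 + 90*x^3 - 270*x^2 + 405*x - 243
which factors as (x - 3)^5. The eigenvalues (with algebraic multiplicities) are λ = 3 with multiplicity 5.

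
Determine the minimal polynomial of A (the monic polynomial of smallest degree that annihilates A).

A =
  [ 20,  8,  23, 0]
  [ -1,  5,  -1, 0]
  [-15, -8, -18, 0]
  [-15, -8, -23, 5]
x^3 - 7*x^2 - 5*x + 75

The characteristic polynomial is χ_A(x) = (x - 5)^3*(x + 3), so the eigenvalues are known. The minimal polynomial is
  m_A(x) = Π_λ (x − λ)^{k_λ}
where k_λ is the size of the *largest* Jordan block for λ (equivalently, the smallest k with (A − λI)^k v = 0 for every generalised eigenvector v of λ).

  λ = -3: largest Jordan block has size 1, contributing (x + 3)
  λ = 5: largest Jordan block has size 2, contributing (x − 5)^2

So m_A(x) = (x - 5)^2*(x + 3) = x^3 - 7*x^2 - 5*x + 75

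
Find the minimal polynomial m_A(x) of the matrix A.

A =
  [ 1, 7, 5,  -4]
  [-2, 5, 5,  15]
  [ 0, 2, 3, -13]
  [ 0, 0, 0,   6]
x^4 - 15*x^3 + 81*x^2 - 189*x + 162

The characteristic polynomial is χ_A(x) = (x - 6)*(x - 3)^3, so the eigenvalues are known. The minimal polynomial is
  m_A(x) = Π_λ (x − λ)^{k_λ}
where k_λ is the size of the *largest* Jordan block for λ (equivalently, the smallest k with (A − λI)^k v = 0 for every generalised eigenvector v of λ).

  λ = 3: largest Jordan block has size 3, contributing (x − 3)^3
  λ = 6: largest Jordan block has size 1, contributing (x − 6)

So m_A(x) = (x - 6)*(x - 3)^3 = x^4 - 15*x^3 + 81*x^2 - 189*x + 162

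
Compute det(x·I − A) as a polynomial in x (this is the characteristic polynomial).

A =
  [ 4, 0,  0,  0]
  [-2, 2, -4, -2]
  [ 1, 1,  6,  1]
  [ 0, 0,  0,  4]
x^4 - 16*x^3 + 96*x^2 - 256*x + 256

Expanding det(x·I − A) (e.g. by cofactor expansion or by noting that A is similar to its Jordan form J, which has the same characteristic polynomial as A) gives
  χ_A(x) = x^4 - 16*x^3 + 96*x^2 - 256*x + 256
which factors as (x - 4)^4. The eigenvalues (with algebraic multiplicities) are λ = 4 with multiplicity 4.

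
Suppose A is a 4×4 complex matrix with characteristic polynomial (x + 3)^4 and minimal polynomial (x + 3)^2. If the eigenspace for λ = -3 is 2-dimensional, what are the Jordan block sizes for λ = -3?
Block sizes for λ = -3: [2, 2]

Step 1 — from the characteristic polynomial, algebraic multiplicity of λ = -3 is 4. From dim ker(A − (-3)·I) = 2, there are exactly 2 Jordan blocks for λ = -3.
Step 2 — from the minimal polynomial, the factor (x + 3)^2 tells us the largest block for λ = -3 has size 2.
Step 3 — with total size 4, 2 blocks, and largest block 2, the block sizes (in nonincreasing order) are [2, 2].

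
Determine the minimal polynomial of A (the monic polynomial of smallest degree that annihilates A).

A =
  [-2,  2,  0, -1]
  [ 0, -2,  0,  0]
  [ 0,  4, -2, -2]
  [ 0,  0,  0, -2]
x^2 + 4*x + 4

The characteristic polynomial is χ_A(x) = (x + 2)^4, so the eigenvalues are known. The minimal polynomial is
  m_A(x) = Π_λ (x − λ)^{k_λ}
where k_λ is the size of the *largest* Jordan block for λ (equivalently, the smallest k with (A − λI)^k v = 0 for every generalised eigenvector v of λ).

  λ = -2: largest Jordan block has size 2, contributing (x + 2)^2

So m_A(x) = (x + 2)^2 = x^2 + 4*x + 4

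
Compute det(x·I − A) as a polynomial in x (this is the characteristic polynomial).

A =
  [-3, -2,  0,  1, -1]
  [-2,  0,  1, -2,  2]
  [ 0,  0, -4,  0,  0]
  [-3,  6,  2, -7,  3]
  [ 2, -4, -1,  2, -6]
x^5 + 20*x^4 + 160*x^3 + 640*x^2 + 1280*x + 1024

Expanding det(x·I − A) (e.g. by cofactor expansion or by noting that A is similar to its Jordan form J, which has the same characteristic polynomial as A) gives
  χ_A(x) = x^5 + 20*x^4 + 160*x^3 + 640*x^2 + 1280*x + 1024
which factors as (x + 4)^5. The eigenvalues (with algebraic multiplicities) are λ = -4 with multiplicity 5.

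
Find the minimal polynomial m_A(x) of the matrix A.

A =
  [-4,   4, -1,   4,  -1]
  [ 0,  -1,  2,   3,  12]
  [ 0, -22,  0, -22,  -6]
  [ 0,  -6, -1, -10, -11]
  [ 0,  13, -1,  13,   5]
x^4 + 6*x^3 - 24*x^2 - 224*x - 384

The characteristic polynomial is χ_A(x) = (x - 6)*(x + 4)^4, so the eigenvalues are known. The minimal polynomial is
  m_A(x) = Π_λ (x − λ)^{k_λ}
where k_λ is the size of the *largest* Jordan block for λ (equivalently, the smallest k with (A − λI)^k v = 0 for every generalised eigenvector v of λ).

  λ = -4: largest Jordan block has size 3, contributing (x + 4)^3
  λ = 6: largest Jordan block has size 1, contributing (x − 6)

So m_A(x) = (x - 6)*(x + 4)^3 = x^4 + 6*x^3 - 24*x^2 - 224*x - 384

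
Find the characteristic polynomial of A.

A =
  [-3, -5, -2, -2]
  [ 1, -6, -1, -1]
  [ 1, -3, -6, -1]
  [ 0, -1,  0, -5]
x^4 + 20*x^3 + 150*x^2 + 500*x + 625

Expanding det(x·I − A) (e.g. by cofactor expansion or by noting that A is similar to its Jordan form J, which has the same characteristic polynomial as A) gives
  χ_A(x) = x^4 + 20*x^3 + 150*x^2 + 500*x + 625
which factors as (x + 5)^4. The eigenvalues (with algebraic multiplicities) are λ = -5 with multiplicity 4.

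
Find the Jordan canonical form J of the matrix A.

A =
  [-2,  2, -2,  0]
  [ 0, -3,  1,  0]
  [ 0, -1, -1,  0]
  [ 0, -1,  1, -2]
J_2(-2) ⊕ J_1(-2) ⊕ J_1(-2)

The characteristic polynomial is
  det(x·I − A) = x^4 + 8*x^3 + 24*x^2 + 32*x + 16 = (x + 2)^4

Eigenvalues and multiplicities (the geometric multiplicity of λ is n − rank(A − λI), which equals the number of Jordan blocks for λ):
  λ = -2: algebraic multiplicity = 4, geometric multiplicity = 3

Determining the block sizes for each eigenvalue:
  λ = -2: 3 blocks summing to 4 forces exactly one block of size 2 and the rest size 1 → block sizes [2, 1, 1]

Assembling the blocks gives a Jordan form
J =
  [-2,  1,  0,  0]
  [ 0, -2,  0,  0]
  [ 0,  0, -2,  0]
  [ 0,  0,  0, -2]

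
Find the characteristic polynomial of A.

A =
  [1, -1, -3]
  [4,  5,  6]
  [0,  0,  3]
x^3 - 9*x^2 + 27*x - 27

Expanding det(x·I − A) (e.g. by cofactor expansion or by noting that A is similar to its Jordan form J, which has the same characteristic polynomial as A) gives
  χ_A(x) = x^3 - 9*x^2 + 27*x - 27
which factors as (x - 3)^3. The eigenvalues (with algebraic multiplicities) are λ = 3 with multiplicity 3.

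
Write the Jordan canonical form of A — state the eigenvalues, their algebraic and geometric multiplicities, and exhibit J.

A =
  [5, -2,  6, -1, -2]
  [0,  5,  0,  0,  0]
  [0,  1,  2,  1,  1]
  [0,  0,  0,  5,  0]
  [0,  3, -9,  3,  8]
J_2(5) ⊕ J_2(5) ⊕ J_1(5)

The characteristic polynomial is
  det(x·I − A) = x^5 - 25*x^4 + 250*x^3 - 1250*x^2 + 3125*x - 3125 = (x - 5)^5

Eigenvalues and multiplicities (the geometric multiplicity of λ is n − rank(A − λI), which equals the number of Jordan blocks for λ):
  λ = 5: algebraic multiplicity = 5, geometric multiplicity = 3

Determining the block sizes for each eigenvalue:
  λ = 5: with am = 5 and gm = 3, the partition is not yet determined (e.g. several partitions of 5 into 3 parts exist). Let N = A − (5)·I. Computing rank(N^1) = 2, rank(N^2) = 0; the number of blocks of size ≥ j is rank(N^{j−1}) − rank(N^j), giving [3, 2]. So we have 2 block(s) of size 2, 1 block(s) of size 1 → block sizes [2, 2, 1]

Assembling the blocks gives a Jordan form
J =
  [5, 1, 0, 0, 0]
  [0, 5, 0, 0, 0]
  [0, 0, 5, 1, 0]
  [0, 0, 0, 5, 0]
  [0, 0, 0, 0, 5]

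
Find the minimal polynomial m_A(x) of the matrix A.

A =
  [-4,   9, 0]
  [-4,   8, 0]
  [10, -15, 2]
x^2 - 4*x + 4

The characteristic polynomial is χ_A(x) = (x - 2)^3, so the eigenvalues are known. The minimal polynomial is
  m_A(x) = Π_λ (x − λ)^{k_λ}
where k_λ is the size of the *largest* Jordan block for λ (equivalently, the smallest k with (A − λI)^k v = 0 for every generalised eigenvector v of λ).

  λ = 2: largest Jordan block has size 2, contributing (x − 2)^2

So m_A(x) = (x - 2)^2 = x^2 - 4*x + 4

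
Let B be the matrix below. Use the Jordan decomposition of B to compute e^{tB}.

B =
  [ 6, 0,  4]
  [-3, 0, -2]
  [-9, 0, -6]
e^{tB} =
  [6*t + 1, 0, 4*t]
  [-3*t, 1, -2*t]
  [-9*t, 0, 1 - 6*t]

Strategy: write B = P · J · P⁻¹ where J is a Jordan canonical form, so e^{tB} = P · e^{tJ} · P⁻¹, and e^{tJ} can be computed block-by-block.

B has Jordan form
J =
  [0, 1, 0]
  [0, 0, 0]
  [0, 0, 0]
(up to reordering of blocks).

Per-block formulas:
  For a 2×2 Jordan block J_2(0): exp(t · J_2(0)) = e^(0t)·(I + t·N), where N is the 2×2 nilpotent shift.
  For a 1×1 block at λ = 0: exp(t · [0]) = [e^(0t)].

After assembling e^{tJ} and conjugating by P, we get:

e^{tB} =
  [6*t + 1, 0, 4*t]
  [-3*t, 1, -2*t]
  [-9*t, 0, 1 - 6*t]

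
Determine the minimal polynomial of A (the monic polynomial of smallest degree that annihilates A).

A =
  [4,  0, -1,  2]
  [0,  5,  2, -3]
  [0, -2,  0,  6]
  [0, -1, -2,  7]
x^2 - 8*x + 16

The characteristic polynomial is χ_A(x) = (x - 4)^4, so the eigenvalues are known. The minimal polynomial is
  m_A(x) = Π_λ (x − λ)^{k_λ}
where k_λ is the size of the *largest* Jordan block for λ (equivalently, the smallest k with (A − λI)^k v = 0 for every generalised eigenvector v of λ).

  λ = 4: largest Jordan block has size 2, contributing (x − 4)^2

So m_A(x) = (x - 4)^2 = x^2 - 8*x + 16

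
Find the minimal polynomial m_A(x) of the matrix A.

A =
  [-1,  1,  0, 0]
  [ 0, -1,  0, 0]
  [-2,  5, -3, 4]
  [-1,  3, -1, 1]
x^2 + 2*x + 1

The characteristic polynomial is χ_A(x) = (x + 1)^4, so the eigenvalues are known. The minimal polynomial is
  m_A(x) = Π_λ (x − λ)^{k_λ}
where k_λ is the size of the *largest* Jordan block for λ (equivalently, the smallest k with (A − λI)^k v = 0 for every generalised eigenvector v of λ).

  λ = -1: largest Jordan block has size 2, contributing (x + 1)^2

So m_A(x) = (x + 1)^2 = x^2 + 2*x + 1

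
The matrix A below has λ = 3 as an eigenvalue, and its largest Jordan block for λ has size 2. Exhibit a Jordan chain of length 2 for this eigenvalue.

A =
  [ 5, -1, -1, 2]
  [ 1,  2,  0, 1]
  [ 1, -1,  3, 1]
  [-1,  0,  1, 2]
A Jordan chain for λ = 3 of length 2:
v_1 = (2, 1, 1, -1)ᵀ
v_2 = (1, 0, 0, 0)ᵀ

Let N = A − (3)·I. We want v_2 with N^2 v_2 = 0 but N^1 v_2 ≠ 0; then v_{j-1} := N · v_j for j = 2, …, 2.

Pick v_2 = (1, 0, 0, 0)ᵀ.
Then v_1 = N · v_2 = (2, 1, 1, -1)ᵀ.

Sanity check: (A − (3)·I) v_1 = (0, 0, 0, 0)ᵀ = 0. ✓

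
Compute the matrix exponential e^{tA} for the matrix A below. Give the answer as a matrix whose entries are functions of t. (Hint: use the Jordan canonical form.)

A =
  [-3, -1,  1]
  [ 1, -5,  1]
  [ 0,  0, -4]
e^{tA} =
  [t*exp(-4*t) + exp(-4*t), -t*exp(-4*t), t*exp(-4*t)]
  [t*exp(-4*t), -t*exp(-4*t) + exp(-4*t), t*exp(-4*t)]
  [0, 0, exp(-4*t)]

Strategy: write A = P · J · P⁻¹ where J is a Jordan canonical form, so e^{tA} = P · e^{tJ} · P⁻¹, and e^{tJ} can be computed block-by-block.

A has Jordan form
J =
  [-4,  1,  0]
  [ 0, -4,  0]
  [ 0,  0, -4]
(up to reordering of blocks).

Per-block formulas:
  For a 2×2 Jordan block J_2(-4): exp(t · J_2(-4)) = e^(-4t)·(I + t·N), where N is the 2×2 nilpotent shift.
  For a 1×1 block at λ = -4: exp(t · [-4]) = [e^(-4t)].

After assembling e^{tJ} and conjugating by P, we get:

e^{tA} =
  [t*exp(-4*t) + exp(-4*t), -t*exp(-4*t), t*exp(-4*t)]
  [t*exp(-4*t), -t*exp(-4*t) + exp(-4*t), t*exp(-4*t)]
  [0, 0, exp(-4*t)]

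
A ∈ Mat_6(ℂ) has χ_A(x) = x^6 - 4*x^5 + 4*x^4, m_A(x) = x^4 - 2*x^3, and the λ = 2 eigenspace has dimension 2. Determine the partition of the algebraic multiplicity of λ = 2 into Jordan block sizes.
Block sizes for λ = 2: [1, 1]

Step 1 — from the characteristic polynomial, algebraic multiplicity of λ = 2 is 2. From dim ker(A − (2)·I) = 2, there are exactly 2 Jordan blocks for λ = 2.
Step 2 — from the minimal polynomial, the factor (x − 2) tells us the largest block for λ = 2 has size 1.
Step 3 — with total size 2, 2 blocks, and largest block 1, the block sizes (in nonincreasing order) are [1, 1].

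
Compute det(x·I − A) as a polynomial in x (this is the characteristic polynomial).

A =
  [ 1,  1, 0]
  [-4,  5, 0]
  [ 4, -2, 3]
x^3 - 9*x^2 + 27*x - 27

Expanding det(x·I − A) (e.g. by cofactor expansion or by noting that A is similar to its Jordan form J, which has the same characteristic polynomial as A) gives
  χ_A(x) = x^3 - 9*x^2 + 27*x - 27
which factors as (x - 3)^3. The eigenvalues (with algebraic multiplicities) are λ = 3 with multiplicity 3.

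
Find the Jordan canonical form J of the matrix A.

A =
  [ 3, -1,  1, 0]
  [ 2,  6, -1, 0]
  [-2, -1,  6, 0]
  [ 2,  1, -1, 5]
J_2(5) ⊕ J_1(5) ⊕ J_1(5)

The characteristic polynomial is
  det(x·I − A) = x^4 - 20*x^3 + 150*x^2 - 500*x + 625 = (x - 5)^4

Eigenvalues and multiplicities (the geometric multiplicity of λ is n − rank(A − λI), which equals the number of Jordan blocks for λ):
  λ = 5: algebraic multiplicity = 4, geometric multiplicity = 3

Determining the block sizes for each eigenvalue:
  λ = 5: 3 blocks summing to 4 forces exactly one block of size 2 and the rest size 1 → block sizes [2, 1, 1]

Assembling the blocks gives a Jordan form
J =
  [5, 1, 0, 0]
  [0, 5, 0, 0]
  [0, 0, 5, 0]
  [0, 0, 0, 5]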